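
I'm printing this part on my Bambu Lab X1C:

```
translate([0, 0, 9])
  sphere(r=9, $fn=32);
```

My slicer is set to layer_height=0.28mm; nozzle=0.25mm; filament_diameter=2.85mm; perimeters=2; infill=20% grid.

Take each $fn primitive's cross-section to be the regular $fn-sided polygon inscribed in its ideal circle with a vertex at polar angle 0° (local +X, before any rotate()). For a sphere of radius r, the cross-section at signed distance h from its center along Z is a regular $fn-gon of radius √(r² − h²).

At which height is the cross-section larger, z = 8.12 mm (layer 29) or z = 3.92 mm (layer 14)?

layer 29 (z = 8.12 mm)

Layer 29 (z = 8.12): the r=9 sphere slices to a regular 32-gon of circumradius 8.957 (√(r²−h²) with h=0.88 from center) (area = (32/2)·8.957²·sin(360°/32) = 250.42 mm²). So its area = 250.42 mm². Layer 14 (z = 3.92): the r=9 sphere contributes a regular 32-gon of circumradius √(9²−5.08²) = 7.429 (area = (32/2)·7.429²·sin(360°/32) = 172.28 mm²). So its area = 172.28 mm². Layer 29 is larger (250.42 vs 172.28 mm²).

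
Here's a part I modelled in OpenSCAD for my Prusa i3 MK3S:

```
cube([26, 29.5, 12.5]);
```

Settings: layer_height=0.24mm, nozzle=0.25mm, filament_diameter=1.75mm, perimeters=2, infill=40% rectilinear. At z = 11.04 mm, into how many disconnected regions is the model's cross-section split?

At z = 11.04 mm: the cube (footprint 26×29.5) is included at this height. The result has 1 disconnected region.

1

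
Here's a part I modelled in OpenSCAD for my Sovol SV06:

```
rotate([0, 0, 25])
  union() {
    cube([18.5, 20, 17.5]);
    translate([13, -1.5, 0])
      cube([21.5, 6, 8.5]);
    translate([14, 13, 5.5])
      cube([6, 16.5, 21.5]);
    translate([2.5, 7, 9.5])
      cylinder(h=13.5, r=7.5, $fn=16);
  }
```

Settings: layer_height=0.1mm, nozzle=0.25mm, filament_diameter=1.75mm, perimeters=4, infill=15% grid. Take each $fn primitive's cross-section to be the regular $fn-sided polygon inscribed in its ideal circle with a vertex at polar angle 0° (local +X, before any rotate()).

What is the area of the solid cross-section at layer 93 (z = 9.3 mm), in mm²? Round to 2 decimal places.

At z = 9.3 mm: the cube is present — its section is the full 18.5×20 rectangle (area 370.00 mm²); the cube at (13, -1.5) is absent (z outside [0, 8.5]); the 6×16.5 cube at (14, 13) contributes its full rectangle (area 99.00 mm²); the cylinder at (2.5, 7) is absent (z outside [9.5, 23]); Combining (union): the regions partially overlap — summed areas 469.00 mm² minus the doubly-counted overlap 31.50 mm² gives 437.50 mm² — area = 437.50 mm²; (whole slice rotated 25° about Z — lengths, areas and connectivity unchanged). Overall, the cross-section is a single solid region. Net area = 437.50 mm².

437.50 mm²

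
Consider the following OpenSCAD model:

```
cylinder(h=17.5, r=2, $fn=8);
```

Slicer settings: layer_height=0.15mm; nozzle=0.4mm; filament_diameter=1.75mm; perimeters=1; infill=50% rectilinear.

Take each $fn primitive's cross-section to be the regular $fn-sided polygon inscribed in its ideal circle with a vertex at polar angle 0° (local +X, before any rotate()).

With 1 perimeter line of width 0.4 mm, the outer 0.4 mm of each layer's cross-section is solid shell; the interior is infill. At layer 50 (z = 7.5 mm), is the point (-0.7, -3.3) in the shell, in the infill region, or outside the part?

At z = 7.5 mm: the cylinder: section is a regular 8-gon, circumradius r=2. Overall, the cross-section is a single solid region. The nearest boundary edge runs (-1.41, -1.41)→(-0.00, -2.00); distance from the point to it = 1.47 mm. The point is not inside any of the regions above, so it lies outside the cross-section (1.47 mm from the nearest boundary).

outside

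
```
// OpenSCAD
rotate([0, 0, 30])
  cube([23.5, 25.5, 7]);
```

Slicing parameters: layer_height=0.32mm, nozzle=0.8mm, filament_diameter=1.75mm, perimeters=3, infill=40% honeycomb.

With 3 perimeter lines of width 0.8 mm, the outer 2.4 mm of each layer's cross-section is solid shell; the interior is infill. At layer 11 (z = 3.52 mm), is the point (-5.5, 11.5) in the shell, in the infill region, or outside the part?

At z = 3.52 mm: the cube is present — its section is the full 23.5×25.5 rectangle; (whole slice rotated 30° about Z — lengths, areas and connectivity unchanged). Overall, the cross-section is a single solid region. Undo the 30° rotation: the query point maps to (0.987, 12.709) in the un-rotated model frame. The nearest boundary edge runs (0.00, 25.50)→(0.00, 0.00); distance from the point to it = 0.99 mm. The point is inside the cross-section, 0.99 mm from the nearest boundary — within the 2.4 mm shell band (3 × 0.8).

shell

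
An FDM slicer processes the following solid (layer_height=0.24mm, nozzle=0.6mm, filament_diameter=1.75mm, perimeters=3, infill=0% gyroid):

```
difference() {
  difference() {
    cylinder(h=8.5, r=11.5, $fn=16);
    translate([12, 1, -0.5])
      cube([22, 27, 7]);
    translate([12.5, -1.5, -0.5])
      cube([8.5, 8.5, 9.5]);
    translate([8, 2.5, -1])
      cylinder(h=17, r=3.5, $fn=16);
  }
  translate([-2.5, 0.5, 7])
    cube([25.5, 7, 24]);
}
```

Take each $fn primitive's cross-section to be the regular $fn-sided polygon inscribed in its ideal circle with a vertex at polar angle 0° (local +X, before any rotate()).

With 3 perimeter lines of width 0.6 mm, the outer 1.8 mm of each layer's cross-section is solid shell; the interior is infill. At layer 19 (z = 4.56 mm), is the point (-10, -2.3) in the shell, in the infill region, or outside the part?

At z = 4.56 mm: the r=11.5 cylinder gives a regular 16-gon of circumradius 11.5 (constant along its height); the cube at (12, 1) (footprint 22×27) is included at this height; the cube at (12.5, -1.5) (footprint 8.5×8.5) is included at this height; the r=3.5 cylinder at (8, 2.5) gives a regular 16-gon of circumradius 3.5 (constant along its height); Subtracting the remaining from the first: starting from the r=11.5 cylinder, the 22×27 cube at (12, 1) misses the remaining region (no effect); the 8.5×8.5 cube at (12.5, -1.5) misses the remaining region (no effect); the r=3.5 cylinder at (8, 2.5) partially overlaps it — only the 36.15 mm² overlap (of its 37.50 mm²) is removed, clipping the outline — 1 connected region; the cube at (-2.5, 0.5) is absent (z outside [7, 31]); Subtracting the remaining from the first: none of the subtracted shapes is present at this height, so the result so far is unchanged — 1 connected region. Overall, the cross-section is a single solid region. The nearest boundary edge runs (-10.62, -4.40)→(-11.50, 0.00); distance from the point to it = 1.02 mm. The point is inside the cross-section, 1.02 mm from the nearest boundary — within the 1.8 mm shell band (3 × 0.6).

shell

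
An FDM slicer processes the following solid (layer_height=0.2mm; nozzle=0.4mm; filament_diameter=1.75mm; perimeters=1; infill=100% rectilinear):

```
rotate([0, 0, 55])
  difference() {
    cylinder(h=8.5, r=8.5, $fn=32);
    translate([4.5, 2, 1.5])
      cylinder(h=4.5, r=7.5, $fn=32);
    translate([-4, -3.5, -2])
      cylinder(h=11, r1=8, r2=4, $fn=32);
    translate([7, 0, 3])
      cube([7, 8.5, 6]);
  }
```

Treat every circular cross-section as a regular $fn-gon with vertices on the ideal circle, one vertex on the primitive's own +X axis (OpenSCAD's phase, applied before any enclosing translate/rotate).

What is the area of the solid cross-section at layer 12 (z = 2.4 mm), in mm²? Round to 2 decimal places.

At z = 2.4 mm: the cylinder: section is a regular 32-gon, circumradius r=8.5 (area = (32/2)·8.500²·sin(360°/32) = 225.52 mm²); the cylinder at (4.5, 2): section is a regular 32-gon, circumradius r=7.5 (area = (32/2)·7.500²·sin(360°/32) = 175.58 mm²); the cone at (-4, -3.5) (r1=8→r2=4) has section circumradius 6.400 here — a regular 32-gon (area = (32/2)·6.400²·sin(360°/32) = 127.85 mm²); the cube at (7, 0) is absent (z outside [3, 9]); Taking the first minus the rest: starting from the r=8.5 cylinder (225.52 mm²), the r=7.5 cylinder at (4.5, 2) partially overlaps it — only the 121.59 mm² overlap (of its 175.58 mm²) is removed, clipping the outline; the cone at (-4, -3.5) partially overlaps it — only the 68.73 mm² overlap (of its 127.85 mm²) is removed, clipping the outline — area = 35.20 mm²; (whole slice rotated 55° about Z — lengths, areas and connectivity unchanged). Overall, the cross-section has 2 separate islands. Net area = 35.20 mm².

35.20 mm²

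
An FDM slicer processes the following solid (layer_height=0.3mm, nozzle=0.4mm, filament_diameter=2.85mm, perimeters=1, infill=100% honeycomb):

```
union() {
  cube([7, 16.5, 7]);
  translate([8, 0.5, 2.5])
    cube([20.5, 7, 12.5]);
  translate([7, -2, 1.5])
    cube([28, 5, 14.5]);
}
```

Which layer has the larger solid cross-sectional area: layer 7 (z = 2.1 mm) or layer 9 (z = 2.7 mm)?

layer 9 (z = 2.7 mm)

Layer 7 (z = 2.1): the 7×16.5 cube contributes its full rectangle (area 115.50 mm²); the cube at (8, 0.5) is not intersected at this z (z outside [2.5, 15]); the cube at (7, -2) is present — its section is the full 28×5 rectangle (area 140.00 mm²); Combining (union): the 2 present regions share edge segments without overlapping in area, so areas simply add but the touching pieces fuse into one outline (the shared edge portions become interior and drop out of the boundary) — area = 255.50 mm². So its area = 255.50 mm². Layer 9 (z = 2.7): the cube is present — its section is the full 7×16.5 rectangle (area 115.50 mm²); the 20.5×7 cube at (8, 0.5) contributes its full rectangle (area 143.50 mm²); the cube at (7, -2) (footprint 28×5) is included at this height (area 140.00 mm²); Taking the union: the regions partially overlap — summed areas 399.00 mm² minus the doubly-counted overlap 51.25 mm² gives 347.75 mm² — area = 347.75 mm². So its area = 347.75 mm². Layer 9 is larger (347.75 vs 255.50 mm²).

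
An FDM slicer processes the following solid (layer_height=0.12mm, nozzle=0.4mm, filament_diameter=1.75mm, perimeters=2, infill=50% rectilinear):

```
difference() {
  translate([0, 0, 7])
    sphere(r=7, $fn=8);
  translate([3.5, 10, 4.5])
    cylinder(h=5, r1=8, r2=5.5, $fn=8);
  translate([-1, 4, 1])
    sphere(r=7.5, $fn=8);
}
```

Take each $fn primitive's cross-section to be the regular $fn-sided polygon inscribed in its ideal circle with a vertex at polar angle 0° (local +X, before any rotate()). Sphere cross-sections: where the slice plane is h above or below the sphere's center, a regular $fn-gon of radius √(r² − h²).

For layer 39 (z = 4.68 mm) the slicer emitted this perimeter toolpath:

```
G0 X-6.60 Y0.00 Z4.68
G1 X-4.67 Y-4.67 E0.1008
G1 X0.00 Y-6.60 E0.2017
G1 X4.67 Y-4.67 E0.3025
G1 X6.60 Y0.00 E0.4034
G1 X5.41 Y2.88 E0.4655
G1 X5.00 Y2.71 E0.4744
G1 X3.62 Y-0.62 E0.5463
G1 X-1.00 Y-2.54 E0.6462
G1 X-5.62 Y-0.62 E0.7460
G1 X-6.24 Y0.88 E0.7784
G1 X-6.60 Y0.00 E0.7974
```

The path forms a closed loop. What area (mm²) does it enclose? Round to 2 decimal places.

Apply the shoelace formula to the sequence of (X, Y) vertices; enclosed area = 51.59 mm².

51.59 mm²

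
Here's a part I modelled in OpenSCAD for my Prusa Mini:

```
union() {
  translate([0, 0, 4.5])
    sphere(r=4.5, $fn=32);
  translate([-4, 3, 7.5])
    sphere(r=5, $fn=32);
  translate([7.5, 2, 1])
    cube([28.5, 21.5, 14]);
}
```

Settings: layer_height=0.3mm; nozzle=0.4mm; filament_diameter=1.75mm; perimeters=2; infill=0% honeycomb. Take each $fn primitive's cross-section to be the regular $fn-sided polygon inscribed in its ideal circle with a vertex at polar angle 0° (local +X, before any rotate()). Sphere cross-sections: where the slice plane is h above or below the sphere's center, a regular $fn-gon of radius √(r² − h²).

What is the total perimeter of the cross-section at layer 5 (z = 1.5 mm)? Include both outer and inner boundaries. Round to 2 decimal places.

At z = 1.5 mm: the sphere: section is a regular 32-gon, circumradius = √(r²−h²) = √(4.5²−3²) = 3.354 (perimeter = 2·32·3.354·sin(180°/32) = 21.04 mm); the sphere at (-4, 3) is not intersected at this z (|z−center|=6.000 > r=5); the 28.5×21.5 cube at (7.5, 2) contributes its full rectangle (perimeter 100.00 mm); Merging all regions: the 2 present regions are separate (no shared area or edge), so areas and boundary lengths simply add and each stays a separate island — boundary = 121.04 mm. Overall, the cross-section has 2 separate islands. Total boundary length (outer) = 121.04 mm.

121.04 mm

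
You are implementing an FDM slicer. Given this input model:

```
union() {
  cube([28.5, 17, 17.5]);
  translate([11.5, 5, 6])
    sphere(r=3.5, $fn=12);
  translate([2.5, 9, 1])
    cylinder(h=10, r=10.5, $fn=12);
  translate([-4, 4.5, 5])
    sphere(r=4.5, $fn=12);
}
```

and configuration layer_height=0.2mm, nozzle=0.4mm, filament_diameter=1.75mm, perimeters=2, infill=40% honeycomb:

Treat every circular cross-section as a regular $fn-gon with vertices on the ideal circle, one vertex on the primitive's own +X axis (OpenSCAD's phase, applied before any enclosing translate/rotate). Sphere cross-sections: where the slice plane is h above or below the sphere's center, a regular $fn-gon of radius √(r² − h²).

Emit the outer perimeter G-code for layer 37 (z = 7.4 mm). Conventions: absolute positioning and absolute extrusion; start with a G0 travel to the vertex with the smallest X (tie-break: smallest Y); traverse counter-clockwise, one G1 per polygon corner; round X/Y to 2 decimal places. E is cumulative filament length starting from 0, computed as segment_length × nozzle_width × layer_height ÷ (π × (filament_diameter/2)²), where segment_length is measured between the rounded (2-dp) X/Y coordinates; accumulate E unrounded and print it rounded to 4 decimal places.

G0 X-8.00 Y9.00 Z7.40
G1 X-7.30 Y6.39 E0.0899
G1 X-7.81 Y4.50 E0.1550
G1 X-7.30 Y2.60 E0.2204
G1 X-5.90 Y1.20 E0.2863
G1 X-4.00 Y0.69 E0.3517
G1 X-3.63 Y0.79 E0.3644
G1 X-2.75 Y-0.09 E0.4058
G1 X2.50 Y-1.50 E0.5866
G1 X7.75 Y-0.09 E0.7674
G1 X7.84 Y0.00 E0.7717
G1 X28.50 Y0.00 E1.4588
G1 X28.50 Y17.00 E2.0243
G1 X8.84 Y17.00 E2.6782
G1 X7.75 Y18.09 E2.7294
G1 X2.50 Y19.50 E2.9102
G1 X-2.75 Y18.09 E3.0910
G1 X-6.59 Y14.25 E3.2717
G1 X-8.00 Y9.00 E3.4525

At z = 7.4 mm: the cube is present — its section is the full 28.5×17 rectangle; the r=3.5 sphere at (11.5, 5) contributes a regular 12-gon of circumradius √(3.5²−1.4²) = 3.208; the cylinder at (2.5, 9): section is a regular 12-gon, circumradius r=10.5; the r=4.5 sphere at (-4, 4.5) slices to a regular 12-gon of circumradius 3.807 (√(r²−h²) with h=2.4 from center); Taking the union: the regions partially overlap (shared area 261.47 mm²), so overlapping operands fuse into one piece — 1 connected region. The outline is a single polygon with 18 vertices. Extrusion per mm of travel: 0.4 × 0.2 / (π × 0.875²) = 0.033260. Accumulating E over each segment gives final E = 3.4525.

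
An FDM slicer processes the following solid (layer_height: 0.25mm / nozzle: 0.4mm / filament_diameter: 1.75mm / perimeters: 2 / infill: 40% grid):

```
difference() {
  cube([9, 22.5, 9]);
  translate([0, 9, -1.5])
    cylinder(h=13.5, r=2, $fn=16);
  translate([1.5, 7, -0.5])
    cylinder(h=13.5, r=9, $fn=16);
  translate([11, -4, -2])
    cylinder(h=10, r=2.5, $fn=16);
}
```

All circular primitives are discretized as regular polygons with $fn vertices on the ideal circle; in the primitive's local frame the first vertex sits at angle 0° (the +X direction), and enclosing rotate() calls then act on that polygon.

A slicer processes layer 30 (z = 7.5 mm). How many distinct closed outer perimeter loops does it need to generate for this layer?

At z = 7.5 mm: the cube (footprint 9×22.5) is included at this height; the cylinder at (0, 9): section is a regular 16-gon, circumradius r=2; the r=9 cylinder at (1.5, 7) contributes a regular 16-gon of circumradius 9; the r=2.5 cylinder at (11, -4) contributes a regular 16-gon of circumradius 2.5; Subtracting the remaining from the first: starting from the 9×22.5 cube, the r=2 cylinder at (0, 9) partially overlaps it — only the 6.12 mm² overlap (of its 12.25 mm²) is removed, clipping the outline; the r=9 cylinder at (1.5, 7) partially overlaps it — only the 125.67 mm² overlap (of its 247.98 mm²) is removed, clipping the outline; the r=2.5 cylinder at (11, -4) misses the remaining region (no effect) — 2 connected regions. The result has 2 disconnected regions.

2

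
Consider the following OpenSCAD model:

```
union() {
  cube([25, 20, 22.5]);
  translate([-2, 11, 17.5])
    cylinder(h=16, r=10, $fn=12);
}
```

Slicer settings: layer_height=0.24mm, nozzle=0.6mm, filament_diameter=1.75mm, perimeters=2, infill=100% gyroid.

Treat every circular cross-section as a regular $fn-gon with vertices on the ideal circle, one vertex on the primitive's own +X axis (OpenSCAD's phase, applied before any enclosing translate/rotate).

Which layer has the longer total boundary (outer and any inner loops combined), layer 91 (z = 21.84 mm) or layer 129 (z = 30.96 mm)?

Layer 91 (z = 21.84): the cube (footprint 25×20) is included at this height (perimeter 90.00 mm); the cylinder at (-2, 11): section is a regular 12-gon, circumradius r=10 (perimeter = 2·12·10.000·sin(180°/12) = 62.12 mm); Combining (union): the regions partially overlap (shared area 110.67 mm²), so the edge portions inside another operand are dropped and the merged outline is re-measured after clipping — boundary = 106.80 mm. So its perimeter = 106.80 mm. Layer 129 (z = 30.96): the cube is absent (z outside [0, 22.5]); the r=10 cylinder at (-2, 11) contributes a regular 12-gon of circumradius 10 (perimeter = 2·12·10.000·sin(180°/12) = 62.12 mm); Merging all regions: only the r=10 cylinder at (-2, 11) is present, so the union is just that shape — boundary = 62.12 mm. So its perimeter = 62.12 mm. Layer 91 is larger (106.80 vs 62.12 mm).

layer 91 (z = 21.84 mm)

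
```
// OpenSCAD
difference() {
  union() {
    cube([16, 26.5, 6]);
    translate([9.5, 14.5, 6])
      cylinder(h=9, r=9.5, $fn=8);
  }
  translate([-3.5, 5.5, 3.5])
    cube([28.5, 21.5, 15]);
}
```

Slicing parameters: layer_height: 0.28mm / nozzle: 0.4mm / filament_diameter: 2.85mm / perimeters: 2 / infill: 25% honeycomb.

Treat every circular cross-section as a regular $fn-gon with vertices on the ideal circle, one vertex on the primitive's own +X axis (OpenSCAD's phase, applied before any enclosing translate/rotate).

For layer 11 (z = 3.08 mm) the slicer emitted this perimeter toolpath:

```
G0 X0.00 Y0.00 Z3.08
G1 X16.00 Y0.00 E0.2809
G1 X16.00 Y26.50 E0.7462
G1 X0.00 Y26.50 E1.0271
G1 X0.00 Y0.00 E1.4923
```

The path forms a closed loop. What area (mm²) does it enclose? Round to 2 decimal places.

Apply the shoelace formula to the sequence of (X, Y) vertices; enclosed area = 424.00 mm².

424.00 mm²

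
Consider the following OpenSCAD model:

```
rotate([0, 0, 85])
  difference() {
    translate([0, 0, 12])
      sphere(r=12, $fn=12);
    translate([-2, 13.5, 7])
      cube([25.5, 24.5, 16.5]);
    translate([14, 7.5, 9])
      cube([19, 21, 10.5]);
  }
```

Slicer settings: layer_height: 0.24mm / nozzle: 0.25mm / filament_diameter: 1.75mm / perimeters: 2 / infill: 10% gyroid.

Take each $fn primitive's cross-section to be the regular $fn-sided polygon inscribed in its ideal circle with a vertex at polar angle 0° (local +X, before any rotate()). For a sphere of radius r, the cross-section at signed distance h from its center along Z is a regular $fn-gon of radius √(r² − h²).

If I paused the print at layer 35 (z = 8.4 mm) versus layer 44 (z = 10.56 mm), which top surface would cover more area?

Layer 35 (z = 8.4): the sphere: section is a regular 12-gon, circumradius = √(r²−h²) = √(12²−3.6²) = 11.447 (area = (12/2)·11.447²·sin(360°/12) = 393.12 mm²); the cube at (-2, 13.5) is present — its section is the full 25.5×24.5 rectangle (area 624.75 mm²); the cube at (14, 7.5) is absent (z outside [9, 19.5]); Subtracting the remaining from the first: starting from the r=12 sphere (393.12 mm²), the 25.5×24.5 cube at (-2, 13.5) misses the remaining region (no effect) — area = 393.12 mm²; (rotated 85° about Z; rotation is an isometry so areas/perimeters/island counts are preserved). So its area = 393.12 mm². Layer 44 (z = 10.56): the r=12 sphere contributes a regular 12-gon of circumradius √(12²−1.44²) = 11.913 (area = (12/2)·11.913²·sin(360°/12) = 425.78 mm²); the 25.5×24.5 cube at (-2, 13.5) contributes its full rectangle (area 624.75 mm²); the 19×21 cube at (14, 7.5) contributes its full rectangle (area 399.00 mm²); After the difference (first − rest): starting from the r=12 sphere (425.78 mm²), the 25.5×24.5 cube at (-2, 13.5) misses the remaining region (no effect); the 19×21 cube at (14, 7.5) misses the remaining region (no effect) — area = 425.78 mm²; (whole slice rotated 85° about Z — lengths, areas and connectivity unchanged). So its area = 425.78 mm². Layer 44 is larger (425.78 vs 393.12 mm²).

layer 44 (z = 10.56 mm)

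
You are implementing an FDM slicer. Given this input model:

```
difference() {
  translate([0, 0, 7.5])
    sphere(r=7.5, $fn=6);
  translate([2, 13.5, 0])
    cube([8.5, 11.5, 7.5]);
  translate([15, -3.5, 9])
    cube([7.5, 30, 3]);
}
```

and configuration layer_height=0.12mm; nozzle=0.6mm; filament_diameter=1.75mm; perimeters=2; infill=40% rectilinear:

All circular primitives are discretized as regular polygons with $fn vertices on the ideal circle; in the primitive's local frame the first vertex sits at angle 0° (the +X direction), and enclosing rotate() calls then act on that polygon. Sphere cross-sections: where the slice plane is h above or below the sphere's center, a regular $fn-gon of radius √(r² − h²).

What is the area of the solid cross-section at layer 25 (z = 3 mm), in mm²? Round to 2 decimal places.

93.53 mm²

At z = 3 mm: the sphere: section is a regular 6-gon, circumradius = √(r²−h²) = √(7.5²−4.5²) = 6.000 (area = (6/2)·6.000²·sin(360°/6) = 93.53 mm²); the 8.5×11.5 cube at (2, 13.5) contributes its full rectangle (area 97.75 mm²); the cube at (15, -3.5) is not intersected at this z (z outside [9, 12]); After the difference (first − rest): starting from the r=7.5 sphere (93.53 mm²), the 8.5×11.5 cube at (2, 13.5) misses the remaining region (no effect) — area = 93.53 mm². Overall, the cross-section is a single solid region. Net area = 93.53 mm².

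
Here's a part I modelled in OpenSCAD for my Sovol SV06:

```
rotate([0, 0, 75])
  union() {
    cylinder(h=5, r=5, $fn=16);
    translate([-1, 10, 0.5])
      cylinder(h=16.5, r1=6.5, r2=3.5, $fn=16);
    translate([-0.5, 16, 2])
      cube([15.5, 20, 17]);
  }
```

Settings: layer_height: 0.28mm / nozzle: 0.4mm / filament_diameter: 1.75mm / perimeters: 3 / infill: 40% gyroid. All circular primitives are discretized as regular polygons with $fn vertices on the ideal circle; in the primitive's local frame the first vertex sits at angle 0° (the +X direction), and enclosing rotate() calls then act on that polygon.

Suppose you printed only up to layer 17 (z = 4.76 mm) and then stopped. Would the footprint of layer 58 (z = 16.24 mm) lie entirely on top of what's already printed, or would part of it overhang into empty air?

Compare the two slices. At z = 4.76: the cylinder: section is a regular 16-gon, circumradius r=5 (area = (16/2)·5.000²·sin(360°/16) = 76.54 mm²); the cone at (-1, 10) contributes a regular 16-gon of circumradius 5.725 (interpolated between r1=6.5 and r2=3.5 at t=0.258) (area = (16/2)·5.725²·sin(360°/16) = 100.36 mm²); the cube at (-0.5, 16) is present — its section is the full 15.5×20 rectangle (area 310.00 mm²); Combining (union): the regions partially overlap — summed areas 486.89 mm² minus the doubly-counted overlap 1.20 mm² gives 485.69 mm² — area = 485.69 mm²; (rotated 75° about Z; rotation is an isometry so areas/perimeters/island counts are preserved). At z = 16.24: the cylinder does not reach this height (z outside [0, 5]); the cone at (-1, 10): at t=0.954 of its height the radius interpolates to r₁+(r₂−r₁)t = 3.638, giving a regular 16-gon of that circumradius (area = (16/2)·3.638²·sin(360°/16) = 40.52 mm²); the cube at (-0.5, 16) (footprint 15.5×20) is included at this height (area 310.00 mm²); Combining (union): the 2 present regions are separate (no shared area or edge), so areas and boundary lengths simply add and each stays a separate island — area = 350.52 mm²; (rotated 75° about Z; rotation is an isometry so areas/perimeters/island counts are preserved). Checking containment: the cross-section at z = 16.24 is a subset of the cross-section at z = 4.76.

entirely on top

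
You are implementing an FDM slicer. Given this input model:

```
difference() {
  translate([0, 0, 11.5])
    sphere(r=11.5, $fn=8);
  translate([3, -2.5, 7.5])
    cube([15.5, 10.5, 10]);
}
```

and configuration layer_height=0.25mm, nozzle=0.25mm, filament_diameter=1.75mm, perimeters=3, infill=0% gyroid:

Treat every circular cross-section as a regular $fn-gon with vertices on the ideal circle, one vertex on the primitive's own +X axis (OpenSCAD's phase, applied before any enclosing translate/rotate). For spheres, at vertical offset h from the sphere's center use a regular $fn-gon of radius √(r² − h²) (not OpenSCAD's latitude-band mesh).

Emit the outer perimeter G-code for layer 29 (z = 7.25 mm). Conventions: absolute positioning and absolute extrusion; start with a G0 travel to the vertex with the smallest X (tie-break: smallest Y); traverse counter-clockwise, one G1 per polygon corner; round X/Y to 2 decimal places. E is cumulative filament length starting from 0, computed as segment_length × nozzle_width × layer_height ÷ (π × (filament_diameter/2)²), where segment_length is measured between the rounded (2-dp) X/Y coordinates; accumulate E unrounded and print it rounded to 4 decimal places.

G0 X-10.69 Y0.00 Z7.25
G1 X-7.56 Y-7.56 E0.2126
G1 X0.00 Y-10.69 E0.4252
G1 X7.56 Y-7.56 E0.6378
G1 X10.69 Y0.00 E0.8505
G1 X7.56 Y7.56 E1.0631
G1 X0.00 Y10.69 E1.2757
G1 X-7.56 Y7.56 E1.4883
G1 X-10.69 Y0.00 E1.7009

At z = 7.25 mm: the r=11.5 sphere contributes a regular 8-gon of circumradius √(11.5²−4.25²) = 10.686; the cube at (3, -2.5) is not intersected at this z (z outside [7.5, 17.5]); Subtracting the remaining from the first: none of the subtracted shapes is present at this height, so the r=11.5 sphere is unchanged — 1 connected region. The outline is a single polygon with 8 vertices. Extrusion per mm of travel: 0.25 × 0.25 / (π × 0.875²) = 0.025984. Accumulating E over each segment gives final E = 1.7009.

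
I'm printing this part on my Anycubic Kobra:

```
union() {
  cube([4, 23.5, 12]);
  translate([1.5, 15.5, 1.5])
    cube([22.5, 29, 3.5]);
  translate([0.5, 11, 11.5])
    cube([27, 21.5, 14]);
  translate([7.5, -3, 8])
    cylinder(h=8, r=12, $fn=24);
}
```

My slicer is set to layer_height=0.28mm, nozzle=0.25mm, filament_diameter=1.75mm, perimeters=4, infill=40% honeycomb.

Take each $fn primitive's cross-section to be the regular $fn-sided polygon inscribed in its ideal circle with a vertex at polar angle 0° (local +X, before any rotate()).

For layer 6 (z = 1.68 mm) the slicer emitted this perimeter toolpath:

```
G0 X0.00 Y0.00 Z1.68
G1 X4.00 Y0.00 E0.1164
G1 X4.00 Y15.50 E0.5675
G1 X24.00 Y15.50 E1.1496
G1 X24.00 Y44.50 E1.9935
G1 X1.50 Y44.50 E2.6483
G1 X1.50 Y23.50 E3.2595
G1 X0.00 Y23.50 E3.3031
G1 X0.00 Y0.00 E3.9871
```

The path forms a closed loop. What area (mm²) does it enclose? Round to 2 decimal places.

726.50 mm²

Apply the shoelace formula to the sequence of (X, Y) vertices; enclosed area = 726.50 mm².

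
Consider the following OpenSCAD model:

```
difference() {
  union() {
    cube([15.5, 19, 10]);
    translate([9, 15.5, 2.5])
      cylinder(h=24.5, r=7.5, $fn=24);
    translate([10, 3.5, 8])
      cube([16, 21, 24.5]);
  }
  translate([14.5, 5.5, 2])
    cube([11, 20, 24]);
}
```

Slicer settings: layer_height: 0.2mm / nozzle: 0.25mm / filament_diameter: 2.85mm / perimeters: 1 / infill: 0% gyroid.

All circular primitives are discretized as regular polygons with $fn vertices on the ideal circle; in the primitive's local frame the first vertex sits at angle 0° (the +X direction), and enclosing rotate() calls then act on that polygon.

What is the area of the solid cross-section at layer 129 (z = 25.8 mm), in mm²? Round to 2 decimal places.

At z = 25.8 mm: the cube is not intersected at this z (z outside [0, 10]); the r=7.5 cylinder at (9, 15.5) contributes a regular 24-gon of circumradius 7.5 (area = (24/2)·7.500²·sin(360°/24) = 174.70 mm²); the cube at (10, 3.5) is present — its section is the full 16×21 rectangle (area 336.00 mm²); Combining (union): the regions partially overlap — summed areas 510.70 mm² minus the doubly-counted overlap 72.48 mm² gives 438.22 mm² — area = 438.22 mm²; the cube at (14.5, 5.5) is present — its section is the full 11×20 rectangle (area 220.00 mm²); Taking the first minus the rest: starting from that combined region (438.22 mm²), the 11×20 cube at (14.5, 5.5) partially overlaps it — only the 209.00 mm² overlap (of its 220.00 mm²) is removed, clipping the outline — area = 229.22 mm². Overall, the cross-section is a single solid region. Net area = 229.22 mm².

229.22 mm²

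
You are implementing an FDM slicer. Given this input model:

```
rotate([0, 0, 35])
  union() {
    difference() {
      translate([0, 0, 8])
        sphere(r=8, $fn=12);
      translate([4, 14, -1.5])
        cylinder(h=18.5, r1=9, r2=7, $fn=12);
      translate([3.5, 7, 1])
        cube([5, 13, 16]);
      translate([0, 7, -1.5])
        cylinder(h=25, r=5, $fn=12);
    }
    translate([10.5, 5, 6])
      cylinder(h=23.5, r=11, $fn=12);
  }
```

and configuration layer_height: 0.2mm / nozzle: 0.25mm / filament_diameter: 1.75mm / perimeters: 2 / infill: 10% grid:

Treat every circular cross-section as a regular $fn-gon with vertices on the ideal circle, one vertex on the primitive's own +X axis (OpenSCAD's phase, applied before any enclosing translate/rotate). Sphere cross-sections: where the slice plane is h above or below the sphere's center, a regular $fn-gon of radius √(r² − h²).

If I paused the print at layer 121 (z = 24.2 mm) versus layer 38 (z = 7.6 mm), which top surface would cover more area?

Layer 121 (z = 24.2): the sphere is absent (|z−center|=16.200 > r=8); the cone at (4, 14) is absent (z outside [-1.5, 17]); the cube at (3.5, 7) does not reach this height (z outside [1, 17]); the cylinder at (0, 7) is not intersected at this z (z outside [-1.5, 23.5]); After the difference (first − rest): the first operand is absent here, so nothing remains; the r=11 cylinder at (10.5, 5) gives a regular 12-gon of circumradius 11 (constant along its height) (area = (12/2)·11.000²·sin(360°/12) = 363.00 mm²); Combining (union): only the r=11 cylinder at (10.5, 5) is present, so the union is just that shape — area = 363.00 mm²; (whole slice rotated 35° about Z — lengths, areas and connectivity unchanged). So its area = 363.00 mm². Layer 38 (z = 7.6): the r=8 sphere slices to a regular 12-gon of circumradius 7.990 (√(r²−h²) with h=0.4 from center) (area = (12/2)·7.990²·sin(360°/12) = 191.52 mm²); the cone at (4, 14) contributes a regular 12-gon of circumradius 8.016 (interpolated between r1=9 and r2=7 at t=0.492) (area = (12/2)·8.016²·sin(360°/12) = 192.78 mm²); the cube at (3.5, 7) (footprint 5×13) is included at this height (area 65.00 mm²); the r=5 cylinder at (0, 7) contributes a regular 12-gon of circumradius 5 (area = (12/2)·5.000²·sin(360°/12) = 75.00 mm²); Subtracting the remaining from the first: starting from the r=8 sphere (191.52 mm²), the cone at (4, 14) partially overlaps it — only the 4.43 mm² overlap (of its 192.78 mm²) is removed, clipping the outline; the 5×13 cube at (3.5, 7) misses the remaining region (no effect); the r=5 cylinder at (0, 7) partially overlaps it — only the 35.78 mm² overlap (of its 75.00 mm²) is removed, clipping the outline — area = 151.31 mm²; the cylinder at (10.5, 5): section is a regular 12-gon, circumradius r=11 (area = (12/2)·11.000²·sin(360°/12) = 363.00 mm²); Taking the union: the regions partially overlap — summed areas 514.31 mm² minus the doubly-counted overlap 47.66 mm² gives 466.65 mm² — area = 466.65 mm²; (rotated 35° about Z; rotation is an isometry so areas/perimeters/island counts are preserved). So its area = 466.65 mm². Layer 38 is larger (466.65 vs 363.00 mm²).

layer 38 (z = 7.6 mm)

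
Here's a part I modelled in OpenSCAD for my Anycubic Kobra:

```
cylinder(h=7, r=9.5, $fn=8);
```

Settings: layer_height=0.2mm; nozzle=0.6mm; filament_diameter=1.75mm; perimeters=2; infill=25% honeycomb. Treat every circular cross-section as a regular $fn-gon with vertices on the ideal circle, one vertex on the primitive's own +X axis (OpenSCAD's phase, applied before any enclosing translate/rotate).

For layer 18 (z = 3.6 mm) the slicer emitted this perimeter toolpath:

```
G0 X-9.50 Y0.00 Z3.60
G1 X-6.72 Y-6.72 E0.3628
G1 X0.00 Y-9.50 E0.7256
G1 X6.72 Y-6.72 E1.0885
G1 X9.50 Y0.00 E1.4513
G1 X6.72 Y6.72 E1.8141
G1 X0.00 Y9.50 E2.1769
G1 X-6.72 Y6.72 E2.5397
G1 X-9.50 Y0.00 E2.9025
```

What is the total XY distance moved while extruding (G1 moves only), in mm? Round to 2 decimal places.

58.18 mm

Sum the Euclidean lengths of each G1 segment: total = 58.18 mm.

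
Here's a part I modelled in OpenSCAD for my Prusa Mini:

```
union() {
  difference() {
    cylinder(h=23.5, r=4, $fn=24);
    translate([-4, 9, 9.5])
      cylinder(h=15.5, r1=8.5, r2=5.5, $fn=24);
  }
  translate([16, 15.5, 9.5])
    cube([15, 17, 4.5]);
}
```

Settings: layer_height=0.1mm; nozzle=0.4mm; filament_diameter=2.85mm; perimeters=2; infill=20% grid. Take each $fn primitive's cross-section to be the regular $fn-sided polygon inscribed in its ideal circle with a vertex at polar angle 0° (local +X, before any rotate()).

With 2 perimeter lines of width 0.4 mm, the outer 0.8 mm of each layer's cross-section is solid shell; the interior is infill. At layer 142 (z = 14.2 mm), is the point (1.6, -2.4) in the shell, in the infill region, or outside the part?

infill

At z = 14.2 mm: the cylinder: section is a regular 24-gon, circumradius r=4; the cone at (-4, 9) contributes a regular 24-gon of circumradius 7.590 (interpolated between r1=8.5 and r2=5.5 at t=0.303); After the difference (first − rest): starting from the r=4 cylinder, the cone at (-4, 9) partially overlaps it — only the 6.38 mm² overlap (of its 178.94 mm²) is removed, clipping the outline — 1 connected region; the cube at (16, 15.5) is absent (z outside [9.5, 14]); Merging all regions: only the result so far is present, so the union is just that shape — 1 connected region. Overall, the cross-section is a single solid region. The nearest boundary edge runs (2.83, -2.83)→(2.00, -3.46); distance from the point to it = 1.09 mm. The point is inside the cross-section and 1.09 mm from the nearest boundary — more than the 0.8 mm shell width (2 × 0.4), so it's in the infill interior.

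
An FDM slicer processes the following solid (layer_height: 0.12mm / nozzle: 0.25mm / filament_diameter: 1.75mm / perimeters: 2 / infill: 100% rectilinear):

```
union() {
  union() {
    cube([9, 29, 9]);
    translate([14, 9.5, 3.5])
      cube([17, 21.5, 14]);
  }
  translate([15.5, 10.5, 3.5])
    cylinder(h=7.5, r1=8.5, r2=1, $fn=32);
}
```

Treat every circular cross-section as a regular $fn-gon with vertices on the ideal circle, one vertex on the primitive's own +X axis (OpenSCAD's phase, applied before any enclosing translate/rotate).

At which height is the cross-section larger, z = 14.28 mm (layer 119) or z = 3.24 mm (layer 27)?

Layer 119 (z = 14.28): the cube is absent (z outside [0, 9]); the cube at (14, 9.5) (footprint 17×21.5) is included at this height (area 365.50 mm²); Combining (union): only the 17×21.5 cube at (14, 9.5) is present, so the union is just that shape — area = 365.50 mm²; the cone at (15.5, 10.5) is absent (z outside [3.5, 11]); Taking the union: only the result so far is present, so the union is just that shape — area = 365.50 mm². So its area = 365.50 mm². Layer 27 (z = 3.24): the cube is present — its section is the full 9×29 rectangle (area 261.00 mm²); the cube at (14, 9.5) is not intersected at this z (z outside [3.5, 17.5]); Merging all regions: only the 9×29 cube is present, so the union is just that shape — area = 261.00 mm²; the cone at (15.5, 10.5) is not intersected at this z (z outside [3.5, 11]); Taking the union: only the result so far is present, so the union is just that shape — area = 261.00 mm². So its area = 261.00 mm². Layer 119 is larger (365.50 vs 261.00 mm²).

layer 119 (z = 14.28 mm)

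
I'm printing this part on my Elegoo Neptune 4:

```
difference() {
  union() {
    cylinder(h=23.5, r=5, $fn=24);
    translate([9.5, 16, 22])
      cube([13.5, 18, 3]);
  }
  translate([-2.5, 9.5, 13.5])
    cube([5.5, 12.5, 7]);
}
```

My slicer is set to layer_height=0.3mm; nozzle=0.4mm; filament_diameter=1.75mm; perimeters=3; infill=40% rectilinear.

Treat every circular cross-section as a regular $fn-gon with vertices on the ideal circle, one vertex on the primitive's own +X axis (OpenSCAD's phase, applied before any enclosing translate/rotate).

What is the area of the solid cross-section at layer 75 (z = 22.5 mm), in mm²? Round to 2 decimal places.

At z = 22.5 mm: the r=5 cylinder gives a regular 24-gon of circumradius 5 (constant along its height) (area = (24/2)·5.000²·sin(360°/24) = 77.65 mm²); the cube at (9.5, 16) is present — its section is the full 13.5×18 rectangle (area 243.00 mm²); Merging all regions: the 2 present regions are separate (no shared area or edge), so areas and boundary lengths simply add and each stays a separate island — area = 320.65 mm²; the cube at (-2.5, 9.5) is not intersected at this z (z outside [13.5, 20.5]); Taking the first minus the rest: none of the subtracted shapes is present at this height, so the result so far is unchanged — area = 320.65 mm². Overall, the cross-section has 2 separate islands. Net area = 320.65 mm².

320.65 mm²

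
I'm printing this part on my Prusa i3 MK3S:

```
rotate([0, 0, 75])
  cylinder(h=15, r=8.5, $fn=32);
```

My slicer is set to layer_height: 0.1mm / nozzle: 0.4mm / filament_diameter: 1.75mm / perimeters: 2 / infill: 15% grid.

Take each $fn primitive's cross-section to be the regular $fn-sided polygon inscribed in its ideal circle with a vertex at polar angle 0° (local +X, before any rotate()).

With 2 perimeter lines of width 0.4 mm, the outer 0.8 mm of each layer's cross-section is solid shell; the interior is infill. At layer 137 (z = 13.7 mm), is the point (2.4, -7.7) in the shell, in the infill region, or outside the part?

At z = 13.7 mm: the r=8.5 cylinder gives a regular 32-gon of circumradius 8.5 (constant along its height); (rotated 75° about Z; rotation is an isometry so areas/perimeters/island counts are preserved). Overall, the cross-section is a single solid region. Undo the 75° rotation: the query point maps to (-6.816, -4.311) in the un-rotated model frame. The nearest boundary edge runs (-7.85, -3.25)→(-7.07, -4.72); distance from the point to it = 0.42 mm. The point is inside the cross-section, 0.42 mm from the nearest boundary — within the 0.8 mm shell band (2 × 0.4).

shell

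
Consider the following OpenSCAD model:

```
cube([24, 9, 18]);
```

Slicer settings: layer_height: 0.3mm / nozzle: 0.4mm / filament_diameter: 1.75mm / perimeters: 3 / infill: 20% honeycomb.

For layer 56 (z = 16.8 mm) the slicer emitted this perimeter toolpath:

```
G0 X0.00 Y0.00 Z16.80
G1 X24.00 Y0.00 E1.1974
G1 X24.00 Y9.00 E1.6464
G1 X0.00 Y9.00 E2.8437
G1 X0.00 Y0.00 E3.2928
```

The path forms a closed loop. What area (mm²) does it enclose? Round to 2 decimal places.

Apply the shoelace formula to the sequence of (X, Y) vertices; enclosed area = 216.00 mm².

216.00 mm²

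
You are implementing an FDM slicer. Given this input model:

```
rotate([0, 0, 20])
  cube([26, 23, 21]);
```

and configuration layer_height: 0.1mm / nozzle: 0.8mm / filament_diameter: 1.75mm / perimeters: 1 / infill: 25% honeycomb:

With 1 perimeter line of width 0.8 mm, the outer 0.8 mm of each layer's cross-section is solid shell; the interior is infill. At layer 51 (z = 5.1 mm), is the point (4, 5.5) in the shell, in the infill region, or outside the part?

At z = 5.1 mm: the cube is present — its section is the full 26×23 rectangle; (whole slice rotated 20° about Z — lengths, areas and connectivity unchanged). Overall, the cross-section is a single solid region. Undo the 20° rotation: the query point maps to (5.640, 3.800) in the un-rotated model frame. The nearest boundary edge runs (0.00, 0.00)→(26.00, 0.00); distance from the point to it = 3.80 mm. The point is inside the cross-section and 3.80 mm from the nearest boundary — more than the 0.8 mm shell width (1 × 0.8), so it's in the infill interior.

infill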